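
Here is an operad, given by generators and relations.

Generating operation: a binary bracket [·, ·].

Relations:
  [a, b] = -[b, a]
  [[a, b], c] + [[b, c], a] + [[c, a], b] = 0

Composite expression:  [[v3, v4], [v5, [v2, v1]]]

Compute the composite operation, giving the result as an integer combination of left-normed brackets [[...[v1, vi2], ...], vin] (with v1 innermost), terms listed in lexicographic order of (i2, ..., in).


-[[[[v1, v2], v5], v3], v4] + [[[[v1, v2], v5], v4], v3]

Expand each bracket as ab - ba; the v1-initial words give the coefficients.
Composite bracket: [[v3, v4], [v5, [v2, v1]]]
The bracket unfolds into 16 signed words via [a, b] = ab - ba (2^4 = 16).
Only words starting with v1 matter:
  the word v1v2v5v3v4 carries sign -1 and contributes -[[[[v1, v2], v5], v3], v4]
  the word v1v2v5v4v3 carries sign +1 and contributes +[[[[v1, v2], v5], v4], v3]


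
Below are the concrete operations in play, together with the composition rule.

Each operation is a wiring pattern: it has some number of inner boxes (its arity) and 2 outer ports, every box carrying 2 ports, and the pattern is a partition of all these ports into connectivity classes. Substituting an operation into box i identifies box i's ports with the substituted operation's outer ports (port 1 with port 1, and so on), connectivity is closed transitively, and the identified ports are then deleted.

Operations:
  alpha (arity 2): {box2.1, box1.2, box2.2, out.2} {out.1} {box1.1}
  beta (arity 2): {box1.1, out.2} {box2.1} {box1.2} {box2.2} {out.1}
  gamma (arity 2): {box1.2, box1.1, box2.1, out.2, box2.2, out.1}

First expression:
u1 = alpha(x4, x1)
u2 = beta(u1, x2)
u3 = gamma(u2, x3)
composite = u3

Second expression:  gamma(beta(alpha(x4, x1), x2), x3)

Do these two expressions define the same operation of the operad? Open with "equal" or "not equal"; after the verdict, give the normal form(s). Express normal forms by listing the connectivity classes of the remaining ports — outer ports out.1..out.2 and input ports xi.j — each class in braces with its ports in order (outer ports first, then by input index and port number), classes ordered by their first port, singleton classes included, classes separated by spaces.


equal — both sides give {out.1, out.2, x3.1, x3.2} {x1.1, x1.2, x4.2} {x2.1} {x2.2} {x4.1}

Normal form of the first expression: {out.1, out.2, x3.1, x3.2} {x1.1, x1.2, x4.2} {x2.1} {x2.2} {x4.1}
Normal form of the second expression: {out.1, out.2, x3.1, x3.2} {x1.1, x1.2, x4.2} {x2.1} {x2.2} {x4.1}
Same normal form: equal.


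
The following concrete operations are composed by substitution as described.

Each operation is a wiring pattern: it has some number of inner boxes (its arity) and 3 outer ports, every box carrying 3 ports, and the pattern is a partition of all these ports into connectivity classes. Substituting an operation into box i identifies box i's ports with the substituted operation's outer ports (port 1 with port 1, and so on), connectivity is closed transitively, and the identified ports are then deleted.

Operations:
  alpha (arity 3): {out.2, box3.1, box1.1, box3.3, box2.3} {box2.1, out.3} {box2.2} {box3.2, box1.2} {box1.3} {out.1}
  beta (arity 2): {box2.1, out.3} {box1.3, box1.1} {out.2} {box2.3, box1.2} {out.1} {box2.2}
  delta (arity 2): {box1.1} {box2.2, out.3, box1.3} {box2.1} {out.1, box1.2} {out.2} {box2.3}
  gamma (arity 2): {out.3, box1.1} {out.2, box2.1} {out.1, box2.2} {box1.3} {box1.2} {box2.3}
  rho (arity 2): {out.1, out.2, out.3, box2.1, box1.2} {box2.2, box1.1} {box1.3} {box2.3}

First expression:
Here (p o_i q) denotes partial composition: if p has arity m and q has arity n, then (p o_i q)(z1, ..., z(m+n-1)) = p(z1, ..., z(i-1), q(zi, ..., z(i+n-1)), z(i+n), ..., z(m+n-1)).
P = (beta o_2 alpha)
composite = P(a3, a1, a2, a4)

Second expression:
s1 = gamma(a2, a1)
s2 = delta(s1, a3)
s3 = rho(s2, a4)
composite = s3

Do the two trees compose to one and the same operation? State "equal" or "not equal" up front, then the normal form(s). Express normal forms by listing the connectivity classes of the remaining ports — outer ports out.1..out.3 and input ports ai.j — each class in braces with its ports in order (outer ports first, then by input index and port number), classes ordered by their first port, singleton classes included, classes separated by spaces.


not equal; first: {out.1} {out.2} {out.3} {a1.1, a2.3, a4.1, a4.3} {a1.2, a4.2} {a1.3} {a2.1, a3.2} {a2.2} {a3.1, a3.3}; second: {out.1, out.2, out.3, a4.1} {a1.1, a4.2} {a1.2} {a1.3} {a2.1, a3.2} {a2.2} {a2.3} {a3.1} {a3.3} {a4.3}

The first expression reduces to {out.1} {out.2} {out.3} {a1.1, a2.3, a4.1, a4.3} {a1.2, a4.2} {a1.3} {a2.1, a3.2} {a2.2} {a3.1, a3.3}
The second expression reduces to {out.1, out.2, out.3, a4.1} {a1.1, a4.2} {a1.2} {a1.3} {a2.1, a3.2} {a2.2} {a2.3} {a3.1} {a3.3} {a4.3}
The normal forms differ: not equal.


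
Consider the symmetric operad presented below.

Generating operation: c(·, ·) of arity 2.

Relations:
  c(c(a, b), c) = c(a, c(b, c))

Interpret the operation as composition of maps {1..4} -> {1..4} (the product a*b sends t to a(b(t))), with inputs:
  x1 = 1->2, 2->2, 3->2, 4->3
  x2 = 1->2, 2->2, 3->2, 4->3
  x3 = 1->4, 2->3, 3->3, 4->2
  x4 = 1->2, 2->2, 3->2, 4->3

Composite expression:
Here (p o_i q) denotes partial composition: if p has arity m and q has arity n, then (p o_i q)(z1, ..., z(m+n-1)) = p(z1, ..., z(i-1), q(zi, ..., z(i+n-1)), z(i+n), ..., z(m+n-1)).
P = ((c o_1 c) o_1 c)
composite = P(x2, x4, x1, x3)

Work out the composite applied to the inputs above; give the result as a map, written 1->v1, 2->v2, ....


1->2, 2->2, 3->2, 4->2

c(x2, x4) = 1->2, 2->2, 3->2, 4->2
c(c(x2, x4), x1) = 1->2, 2->2, 3->2, 4->2
c(c(c(x2, x4), x1), x3) = 1->2, 2->2, 3->2, 4->2


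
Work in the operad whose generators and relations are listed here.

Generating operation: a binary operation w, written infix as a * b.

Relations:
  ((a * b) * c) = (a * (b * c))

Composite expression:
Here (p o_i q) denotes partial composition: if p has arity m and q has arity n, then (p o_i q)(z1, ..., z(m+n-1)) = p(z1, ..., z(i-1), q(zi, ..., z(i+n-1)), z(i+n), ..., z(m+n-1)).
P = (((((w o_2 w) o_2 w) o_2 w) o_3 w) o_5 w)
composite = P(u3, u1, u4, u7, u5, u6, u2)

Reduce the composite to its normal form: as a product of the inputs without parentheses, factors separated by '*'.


u3 * u1 * u4 * u7 * u5 * u6 * u2

Every regrouping of w is equal, so read the u-inputs in written order.
(u4 * u7) flattens to u4 * u7
(u1 * (u4 * u7)) flattens to u1 * u4 * u7
(u5 * u6) flattens to u5 * u6
((u1 * (u4 * u7)) * (u5 * u6)) flattens to u1 * u4 * u7 * u5 * u6
(((u1 * (u4 * u7)) * (u5 * u6)) * u2) flattens to u1 * u4 * u7 * u5 * u6 * u2
(u3 * (((u1 * (u4 * u7)) * (u5 * u6)) * u2)) flattens to u3 * u1 * u4 * u7 * u5 * u6 * u2


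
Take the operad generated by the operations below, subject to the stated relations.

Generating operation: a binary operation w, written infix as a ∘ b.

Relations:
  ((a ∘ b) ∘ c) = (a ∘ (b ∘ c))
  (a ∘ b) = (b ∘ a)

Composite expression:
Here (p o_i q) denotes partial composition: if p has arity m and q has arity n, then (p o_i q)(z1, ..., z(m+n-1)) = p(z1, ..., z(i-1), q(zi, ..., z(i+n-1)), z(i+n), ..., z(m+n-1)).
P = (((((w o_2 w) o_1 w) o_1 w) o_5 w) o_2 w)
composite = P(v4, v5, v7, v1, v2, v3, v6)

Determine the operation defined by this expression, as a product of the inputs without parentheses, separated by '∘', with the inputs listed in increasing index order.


v1 ∘ v2 ∘ v3 ∘ v4 ∘ v5 ∘ v6 ∘ v7

Both nesting and order wash out for w; what remains is which v's occur.
(v5 ∘ v7) collapses to v5 ∘ v7
(v4 ∘ (v5 ∘ v7)) collapses to v4 ∘ v5 ∘ v7
((v4 ∘ (v5 ∘ v7)) ∘ v1) collapses to v4 ∘ v5 ∘ v7 ∘ v1
(v3 ∘ v6) collapses to v3 ∘ v6
(v2 ∘ (v3 ∘ v6)) collapses to v2 ∘ v3 ∘ v6
(((v4 ∘ (v5 ∘ v7)) ∘ v1) ∘ (v2 ∘ (v3 ∘ v6))) collapses to v4 ∘ v5 ∘ v7 ∘ v1 ∘ v2 ∘ v3 ∘ v6
reordering the factors by index: v1 ∘ v2 ∘ v3 ∘ v4 ∘ v5 ∘ v6 ∘ v7


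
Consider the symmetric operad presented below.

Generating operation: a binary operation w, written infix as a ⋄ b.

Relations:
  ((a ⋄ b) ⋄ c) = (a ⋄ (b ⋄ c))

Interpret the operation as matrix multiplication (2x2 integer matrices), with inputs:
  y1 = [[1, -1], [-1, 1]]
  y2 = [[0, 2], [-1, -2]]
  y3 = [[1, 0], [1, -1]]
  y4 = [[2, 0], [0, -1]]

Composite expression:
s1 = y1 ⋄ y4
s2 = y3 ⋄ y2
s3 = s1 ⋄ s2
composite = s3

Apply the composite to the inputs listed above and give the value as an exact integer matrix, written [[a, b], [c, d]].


(y1 ⋄ y4) = [[2, 1], [-2, -1]]
(y3 ⋄ y2) = [[0, 2], [1, 4]]
((y1 ⋄ y4) ⋄ (y3 ⋄ y2)) = [[1, 8], [-1, -8]]

[[1, 8], [-1, -8]]


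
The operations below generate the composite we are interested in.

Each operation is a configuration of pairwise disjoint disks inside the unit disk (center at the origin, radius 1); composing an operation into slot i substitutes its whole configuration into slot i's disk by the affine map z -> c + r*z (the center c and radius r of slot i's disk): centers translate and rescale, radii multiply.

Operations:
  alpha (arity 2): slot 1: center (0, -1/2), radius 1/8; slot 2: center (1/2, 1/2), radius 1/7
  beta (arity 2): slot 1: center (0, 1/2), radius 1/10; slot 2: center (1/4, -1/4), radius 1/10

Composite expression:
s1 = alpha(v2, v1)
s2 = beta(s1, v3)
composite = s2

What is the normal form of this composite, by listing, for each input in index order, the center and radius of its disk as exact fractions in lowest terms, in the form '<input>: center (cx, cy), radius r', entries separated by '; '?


v1: center (1/20, 11/20), radius 1/70; v2: center (0, 9/20), radius 1/80; v3: center (1/4, -1/4), radius 1/10

Only the slot chain above each v matters under beta; compose those maps.
for v2, the 2-step affine chain lands on center (0, 9/20), radius 1/80
for v1, the 2-step affine chain lands on center (1/20, 11/20), radius 1/70
for v3, the 1-step affine chain lands on center (1/4, -1/4), radius 1/10


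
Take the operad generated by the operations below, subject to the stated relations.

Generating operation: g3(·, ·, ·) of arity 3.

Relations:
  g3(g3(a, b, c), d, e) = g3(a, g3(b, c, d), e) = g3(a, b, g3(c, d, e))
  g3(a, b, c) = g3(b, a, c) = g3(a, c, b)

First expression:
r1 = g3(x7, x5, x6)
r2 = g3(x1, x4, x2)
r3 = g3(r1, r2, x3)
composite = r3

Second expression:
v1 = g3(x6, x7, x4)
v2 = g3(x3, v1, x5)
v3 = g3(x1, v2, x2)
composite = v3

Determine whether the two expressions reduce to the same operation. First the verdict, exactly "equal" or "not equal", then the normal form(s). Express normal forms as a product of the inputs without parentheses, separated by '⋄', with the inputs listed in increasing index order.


The first expression reduces to x1 ⋄ x2 ⋄ x3 ⋄ x4 ⋄ x5 ⋄ x6 ⋄ x7
The second expression reduces to x1 ⋄ x2 ⋄ x3 ⋄ x4 ⋄ x5 ⋄ x6 ⋄ x7
The forms coincide; equal.

equal; both compose to x1 ⋄ x2 ⋄ x3 ⋄ x4 ⋄ x5 ⋄ x6 ⋄ x7


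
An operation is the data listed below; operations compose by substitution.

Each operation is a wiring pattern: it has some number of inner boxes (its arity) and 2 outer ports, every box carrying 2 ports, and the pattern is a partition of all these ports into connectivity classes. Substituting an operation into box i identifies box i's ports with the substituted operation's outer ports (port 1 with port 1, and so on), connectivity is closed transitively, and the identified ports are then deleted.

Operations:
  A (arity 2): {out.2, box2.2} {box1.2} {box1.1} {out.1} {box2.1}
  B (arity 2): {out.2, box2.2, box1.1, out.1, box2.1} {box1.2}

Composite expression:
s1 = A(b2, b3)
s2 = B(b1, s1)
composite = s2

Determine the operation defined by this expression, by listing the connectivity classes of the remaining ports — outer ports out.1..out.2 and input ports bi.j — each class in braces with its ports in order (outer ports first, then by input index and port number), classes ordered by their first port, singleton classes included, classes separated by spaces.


{out.1, out.2, b1.1, b3.2} {b1.2} {b2.1} {b2.2} {b3.1}

Reachability decides: close wires over B-identified ports.
composing A on (b2, b3), with out.j its own outer ports: {out.1} {out.2, b3.2} {b2.1} {b2.2} {b3.1}
composing B on (b1, b2, b3), with out.j its own outer ports: {out.1, out.2, b1.1, b3.2} {b1.2} {b2.1} {b2.2} {b3.1}


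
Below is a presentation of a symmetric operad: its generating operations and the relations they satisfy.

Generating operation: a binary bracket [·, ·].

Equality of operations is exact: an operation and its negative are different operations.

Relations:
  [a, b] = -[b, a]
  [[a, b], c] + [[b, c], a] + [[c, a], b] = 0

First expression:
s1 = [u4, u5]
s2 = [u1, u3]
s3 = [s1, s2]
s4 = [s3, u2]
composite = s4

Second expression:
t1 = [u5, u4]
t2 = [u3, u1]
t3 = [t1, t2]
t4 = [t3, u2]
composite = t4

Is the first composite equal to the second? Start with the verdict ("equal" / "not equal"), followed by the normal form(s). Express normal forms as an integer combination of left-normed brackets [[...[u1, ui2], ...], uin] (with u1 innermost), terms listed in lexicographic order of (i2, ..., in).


equal: each reduces to -[[[[u1, u3], u4], u5], u2] + [[[[u1, u3], u5], u4], u2]

The first expression reduces to -[[[[u1, u3], u4], u5], u2] + [[[[u1, u3], u5], u4], u2]
The second expression reduces to -[[[[u1, u3], u4], u5], u2] + [[[[u1, u3], u5], u4], u2]
Both agree, so they are equal.


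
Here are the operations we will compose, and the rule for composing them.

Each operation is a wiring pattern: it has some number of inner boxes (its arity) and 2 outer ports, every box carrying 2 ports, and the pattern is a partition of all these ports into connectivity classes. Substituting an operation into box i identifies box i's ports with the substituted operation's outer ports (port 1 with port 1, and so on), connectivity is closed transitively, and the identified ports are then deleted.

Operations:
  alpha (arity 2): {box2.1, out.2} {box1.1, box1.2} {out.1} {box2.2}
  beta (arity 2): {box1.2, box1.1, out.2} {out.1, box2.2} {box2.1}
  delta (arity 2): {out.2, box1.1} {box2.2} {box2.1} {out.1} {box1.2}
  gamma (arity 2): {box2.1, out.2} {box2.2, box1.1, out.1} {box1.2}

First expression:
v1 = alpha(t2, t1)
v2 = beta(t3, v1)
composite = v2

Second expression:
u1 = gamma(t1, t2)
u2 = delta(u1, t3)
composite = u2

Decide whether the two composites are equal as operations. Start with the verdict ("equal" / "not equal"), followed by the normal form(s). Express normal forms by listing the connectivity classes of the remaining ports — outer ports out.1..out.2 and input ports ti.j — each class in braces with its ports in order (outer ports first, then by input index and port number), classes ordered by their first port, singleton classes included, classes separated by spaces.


not equal; the first gives {out.1, t1.1} {out.2, t3.1, t3.2} {t1.2} {t2.1, t2.2} and the second {out.1} {out.2, t1.1, t2.2} {t1.2} {t2.1} {t3.1} {t3.2}

Normal form of the first expression: {out.1, t1.1} {out.2, t3.1, t3.2} {t1.2} {t2.1, t2.2}
Normal form of the second expression: {out.1} {out.2, t1.1, t2.2} {t1.2} {t2.1} {t3.1} {t3.2}
The normal forms differ: not equal.


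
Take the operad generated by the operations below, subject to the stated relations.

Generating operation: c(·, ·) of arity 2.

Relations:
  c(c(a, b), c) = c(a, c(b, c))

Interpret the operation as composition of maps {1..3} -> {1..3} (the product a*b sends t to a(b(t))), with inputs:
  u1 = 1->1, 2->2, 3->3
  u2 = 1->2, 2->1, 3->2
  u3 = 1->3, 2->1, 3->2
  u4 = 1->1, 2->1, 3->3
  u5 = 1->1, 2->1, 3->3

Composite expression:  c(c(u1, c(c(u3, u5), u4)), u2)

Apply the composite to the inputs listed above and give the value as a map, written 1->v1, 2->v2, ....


1->3, 2->3, 3->3

c(u3, u5) = 1->3, 2->3, 3->2
c(c(u3, u5), u4) = 1->3, 2->3, 3->2
c(u1, c(c(u3, u5), u4)) = 1->3, 2->3, 3->2
c(c(u1, c(c(u3, u5), u4)), u2) = 1->3, 2->3, 3->3


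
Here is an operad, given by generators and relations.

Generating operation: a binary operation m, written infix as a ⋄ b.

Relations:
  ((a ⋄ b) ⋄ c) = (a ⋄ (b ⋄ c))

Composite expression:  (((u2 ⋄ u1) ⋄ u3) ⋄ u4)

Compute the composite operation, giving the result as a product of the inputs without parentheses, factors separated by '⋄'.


u2 ⋄ u1 ⋄ u3 ⋄ u4

Associativity of m dissolves the nesting; only the u-input order survives.
(u2 ⋄ u1) spells out as u2 ⋄ u1
((u2 ⋄ u1) ⋄ u3) spells out as u2 ⋄ u1 ⋄ u3
(((u2 ⋄ u1) ⋄ u3) ⋄ u4) spells out as u2 ⋄ u1 ⋄ u3 ⋄ u4


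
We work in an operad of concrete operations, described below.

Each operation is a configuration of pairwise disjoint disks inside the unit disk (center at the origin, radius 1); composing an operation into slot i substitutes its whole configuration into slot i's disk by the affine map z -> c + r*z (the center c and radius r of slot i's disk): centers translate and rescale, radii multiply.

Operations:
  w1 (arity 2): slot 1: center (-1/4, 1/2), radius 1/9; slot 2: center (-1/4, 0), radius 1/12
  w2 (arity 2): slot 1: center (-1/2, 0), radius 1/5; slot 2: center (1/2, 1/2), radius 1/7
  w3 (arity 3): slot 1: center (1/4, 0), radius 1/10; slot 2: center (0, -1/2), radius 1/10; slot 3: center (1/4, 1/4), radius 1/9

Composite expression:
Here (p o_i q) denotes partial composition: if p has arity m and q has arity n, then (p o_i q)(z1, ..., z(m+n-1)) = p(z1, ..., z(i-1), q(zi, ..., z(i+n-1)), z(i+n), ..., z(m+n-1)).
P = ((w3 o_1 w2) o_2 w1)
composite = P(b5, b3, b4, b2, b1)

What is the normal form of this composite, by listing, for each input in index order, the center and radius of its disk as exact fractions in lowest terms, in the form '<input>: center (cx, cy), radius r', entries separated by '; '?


b1: center (1/4, 1/4), radius 1/9; b2: center (0, -1/2), radius 1/10; b3: center (83/280, 2/35), radius 1/630; b4: center (83/280, 1/20), radius 1/840; b5: center (1/5, 0), radius 1/50

Nesting under w3 composes maps z -> c + r*z down each b-path.
b5 passes through 2 substitutions, ending at center (1/5, 0), radius 1/50
b3 passes through 3 substitutions, ending at center (83/280, 2/35), radius 1/630
b4 passes through 3 substitutions, ending at center (83/280, 1/20), radius 1/840
b2 passes through 1 substitution, ending at center (0, -1/2), radius 1/10
b1 passes through 1 substitution, ending at center (1/4, 1/4), radius 1/9


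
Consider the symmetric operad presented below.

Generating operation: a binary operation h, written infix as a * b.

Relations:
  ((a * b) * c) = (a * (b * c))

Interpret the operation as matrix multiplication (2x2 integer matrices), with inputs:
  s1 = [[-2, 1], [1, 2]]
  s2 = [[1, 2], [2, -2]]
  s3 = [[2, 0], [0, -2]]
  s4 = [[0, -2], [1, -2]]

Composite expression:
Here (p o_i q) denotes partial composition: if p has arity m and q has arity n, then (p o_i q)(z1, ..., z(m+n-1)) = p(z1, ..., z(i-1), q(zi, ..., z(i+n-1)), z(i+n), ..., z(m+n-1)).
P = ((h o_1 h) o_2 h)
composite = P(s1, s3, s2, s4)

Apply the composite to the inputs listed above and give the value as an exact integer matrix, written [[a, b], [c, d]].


(s3 * s2) = [[2, 4], [-4, 4]]
(s1 * (s3 * s2)) = [[-8, -4], [-6, 12]]
((s1 * (s3 * s2)) * s4) = [[-4, 24], [12, -12]]

[[-4, 24], [12, -12]]


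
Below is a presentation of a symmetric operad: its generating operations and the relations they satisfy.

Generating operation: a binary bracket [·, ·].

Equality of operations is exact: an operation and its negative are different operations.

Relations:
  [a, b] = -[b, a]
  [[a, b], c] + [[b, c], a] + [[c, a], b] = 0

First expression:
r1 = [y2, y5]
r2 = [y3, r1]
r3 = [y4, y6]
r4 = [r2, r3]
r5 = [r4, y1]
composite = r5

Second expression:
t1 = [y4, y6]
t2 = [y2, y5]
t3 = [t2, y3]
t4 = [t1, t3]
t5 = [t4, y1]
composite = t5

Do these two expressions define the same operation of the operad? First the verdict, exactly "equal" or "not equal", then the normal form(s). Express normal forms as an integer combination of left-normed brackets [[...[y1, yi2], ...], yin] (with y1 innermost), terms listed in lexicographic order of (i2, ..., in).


equal; both compose to [[[[[y1, y2], y5], y3], y4], y6] - [[[[[y1, y2], y5], y3], y6], y4] - [[[[[y1, y3], y2], y5], y4], y6] + [[[[[y1, y3], y2], y5], y6], y4] + [[[[[y1, y3], y5], y2], y4], y6] - [[[[[y1, y3], y5], y2], y6], y4] - [[[[[y1, y4], y6], y2], y5], y3] + [[[[[y1, y4], y6], y3], y2], y5] - [[[[[y1, y4], y6], y3], y5], y2] + [[[[[y1, y4], y6], y5], y2], y3] - [[[[[y1, y5], y2], y3], y4], y6] + [[[[[y1, y5], y2], y3], y6], y4] + [[[[[y1, y6], y4], y2], y5], y3] - [[[[[y1, y6], y4], y3], y2], y5] + [[[[[y1, y6], y4], y3], y5], y2] - [[[[[y1, y6], y4], y5], y2], y3]


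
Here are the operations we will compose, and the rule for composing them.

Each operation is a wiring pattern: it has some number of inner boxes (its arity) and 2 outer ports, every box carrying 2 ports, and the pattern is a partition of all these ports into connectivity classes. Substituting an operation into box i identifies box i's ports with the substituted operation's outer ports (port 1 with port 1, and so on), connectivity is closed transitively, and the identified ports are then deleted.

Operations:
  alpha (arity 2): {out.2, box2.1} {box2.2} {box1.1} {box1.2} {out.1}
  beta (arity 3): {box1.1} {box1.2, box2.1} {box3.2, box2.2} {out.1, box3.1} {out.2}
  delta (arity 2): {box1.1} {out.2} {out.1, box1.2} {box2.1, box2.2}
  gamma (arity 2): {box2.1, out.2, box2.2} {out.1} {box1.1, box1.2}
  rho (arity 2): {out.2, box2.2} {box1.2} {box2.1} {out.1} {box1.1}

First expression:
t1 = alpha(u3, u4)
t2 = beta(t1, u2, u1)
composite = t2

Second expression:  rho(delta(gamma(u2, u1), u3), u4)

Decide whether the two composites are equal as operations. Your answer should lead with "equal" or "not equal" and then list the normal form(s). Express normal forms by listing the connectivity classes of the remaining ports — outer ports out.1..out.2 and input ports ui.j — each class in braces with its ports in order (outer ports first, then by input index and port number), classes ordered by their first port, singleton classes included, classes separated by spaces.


not equal; the first gives {out.1, u1.1} {out.2} {u1.2, u2.2} {u2.1, u4.1} {u3.1} {u3.2} {u4.2} and the second {out.1} {out.2, u4.2} {u1.1, u1.2} {u2.1, u2.2} {u3.1, u3.2} {u4.1}

The first expression, normalized: {out.1, u1.1} {out.2} {u1.2, u2.2} {u2.1, u4.1} {u3.1} {u3.2} {u4.2}
The second expression, normalized: {out.1} {out.2, u4.2} {u1.1, u1.2} {u2.1, u2.2} {u3.1, u3.2} {u4.1}
They disagree, so not equal.


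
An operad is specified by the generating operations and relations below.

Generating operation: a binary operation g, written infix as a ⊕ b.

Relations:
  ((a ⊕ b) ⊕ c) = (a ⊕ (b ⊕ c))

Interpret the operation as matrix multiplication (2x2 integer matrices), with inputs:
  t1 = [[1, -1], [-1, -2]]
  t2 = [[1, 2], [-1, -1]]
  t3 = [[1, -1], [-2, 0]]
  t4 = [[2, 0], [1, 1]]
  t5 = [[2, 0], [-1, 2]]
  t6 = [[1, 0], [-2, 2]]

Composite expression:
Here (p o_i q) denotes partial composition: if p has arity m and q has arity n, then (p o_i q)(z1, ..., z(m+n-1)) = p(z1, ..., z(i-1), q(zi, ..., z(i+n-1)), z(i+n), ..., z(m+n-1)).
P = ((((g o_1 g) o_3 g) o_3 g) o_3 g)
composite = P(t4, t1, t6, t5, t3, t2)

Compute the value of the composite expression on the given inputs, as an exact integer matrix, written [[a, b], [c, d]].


(t4 ⊕ t1) = [[2, -2], [0, -3]]
(t6 ⊕ t5) = [[2, 0], [-6, 4]]
((t6 ⊕ t5) ⊕ t3) = [[2, -2], [-14, 6]]
(((t6 ⊕ t5) ⊕ t3) ⊕ t2) = [[4, 6], [-20, -34]]
((t4 ⊕ t1) ⊕ (((t6 ⊕ t5) ⊕ t3) ⊕ t2)) = [[48, 80], [60, 102]]

[[48, 80], [60, 102]]


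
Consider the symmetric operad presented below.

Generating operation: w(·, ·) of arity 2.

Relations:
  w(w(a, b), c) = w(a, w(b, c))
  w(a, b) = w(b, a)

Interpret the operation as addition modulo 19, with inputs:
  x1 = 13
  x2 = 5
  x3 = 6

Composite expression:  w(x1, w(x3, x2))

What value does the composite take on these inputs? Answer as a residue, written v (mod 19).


5 (mod 19)


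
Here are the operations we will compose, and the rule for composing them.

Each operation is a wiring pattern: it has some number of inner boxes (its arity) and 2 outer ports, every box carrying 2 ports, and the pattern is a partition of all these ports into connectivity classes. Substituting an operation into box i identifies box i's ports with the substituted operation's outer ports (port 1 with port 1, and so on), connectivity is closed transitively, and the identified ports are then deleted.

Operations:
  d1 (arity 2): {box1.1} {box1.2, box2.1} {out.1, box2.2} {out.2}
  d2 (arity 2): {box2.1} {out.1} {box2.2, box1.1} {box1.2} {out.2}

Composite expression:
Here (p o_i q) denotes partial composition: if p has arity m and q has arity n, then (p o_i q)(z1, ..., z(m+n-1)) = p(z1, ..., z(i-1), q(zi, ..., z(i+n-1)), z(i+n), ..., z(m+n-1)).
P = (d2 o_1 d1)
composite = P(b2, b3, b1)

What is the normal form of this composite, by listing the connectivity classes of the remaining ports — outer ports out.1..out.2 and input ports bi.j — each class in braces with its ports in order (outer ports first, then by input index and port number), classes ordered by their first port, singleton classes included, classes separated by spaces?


Treat the ports identified at d2 as solder joints: merge, then drop.
the subtree at d1 composes to {out.1, b3.2} {out.2} {b2.1} {b2.2, b3.1} on (b2, b3); out.j = own outer ports
the subtree at d2 composes to {out.1} {out.2} {b1.1} {b1.2, b3.2} {b2.1} {b2.2, b3.1} on (b2, b3, b1); out.j = own outer ports

{out.1} {out.2} {b1.1} {b1.2, b3.2} {b2.1} {b2.2, b3.1}


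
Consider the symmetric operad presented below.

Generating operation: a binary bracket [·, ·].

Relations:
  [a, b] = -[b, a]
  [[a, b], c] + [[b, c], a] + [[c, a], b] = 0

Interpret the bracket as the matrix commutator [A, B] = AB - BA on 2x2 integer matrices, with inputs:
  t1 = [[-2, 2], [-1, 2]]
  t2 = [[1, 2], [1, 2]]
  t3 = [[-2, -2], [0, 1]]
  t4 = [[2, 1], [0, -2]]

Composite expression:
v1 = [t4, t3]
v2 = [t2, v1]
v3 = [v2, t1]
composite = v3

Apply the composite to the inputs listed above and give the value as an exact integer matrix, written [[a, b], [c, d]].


[t4, t3] = [[0, -5], [0, 0]]
[t2, [t4, t3]] = [[5, 5], [0, -5]]
[[t2, [t4, t3]], t1] = [[-5, 40], [10, 5]]

[[-5, 40], [10, 5]]


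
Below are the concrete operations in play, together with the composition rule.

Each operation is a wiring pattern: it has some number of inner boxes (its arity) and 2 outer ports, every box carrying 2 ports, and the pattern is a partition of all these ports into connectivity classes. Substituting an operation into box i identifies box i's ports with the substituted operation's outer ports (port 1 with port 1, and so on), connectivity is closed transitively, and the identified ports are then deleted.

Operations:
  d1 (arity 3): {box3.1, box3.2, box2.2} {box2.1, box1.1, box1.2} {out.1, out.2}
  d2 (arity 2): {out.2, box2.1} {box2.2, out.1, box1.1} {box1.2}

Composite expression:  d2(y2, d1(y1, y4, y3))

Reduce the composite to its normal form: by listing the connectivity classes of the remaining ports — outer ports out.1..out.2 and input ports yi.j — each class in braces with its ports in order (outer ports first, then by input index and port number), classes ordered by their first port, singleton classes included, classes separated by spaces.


Substituting into d2 glues patterns; closure does the rest.
composing d1 on (y1, y4, y3), with out.j its own outer ports: {out.1, out.2} {y1.1, y1.2, y4.1} {y3.1, y3.2, y4.2}
composing d2 on (y2, y1, y4, y3), with out.j its own outer ports: {out.1, out.2, y2.1} {y1.1, y1.2, y4.1} {y2.2} {y3.1, y3.2, y4.2}

{out.1, out.2, y2.1} {y1.1, y1.2, y4.1} {y2.2} {y3.1, y3.2, y4.2}


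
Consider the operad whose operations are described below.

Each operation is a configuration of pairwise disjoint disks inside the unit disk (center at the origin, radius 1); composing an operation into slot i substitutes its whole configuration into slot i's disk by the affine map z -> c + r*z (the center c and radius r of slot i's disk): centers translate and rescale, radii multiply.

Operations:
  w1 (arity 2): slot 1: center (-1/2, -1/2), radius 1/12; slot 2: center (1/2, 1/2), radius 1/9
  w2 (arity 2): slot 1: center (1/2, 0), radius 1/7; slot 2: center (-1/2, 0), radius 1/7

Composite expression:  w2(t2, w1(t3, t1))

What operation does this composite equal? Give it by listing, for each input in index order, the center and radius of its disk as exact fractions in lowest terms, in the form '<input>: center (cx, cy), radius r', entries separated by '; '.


t1: center (-3/7, 1/14), radius 1/63; t2: center (1/2, 0), radius 1/7; t3: center (-4/7, -1/14), radius 1/84

Each t-disk chains the slot maps above it in w2; radii multiply.
t2: after 1 affine step, its disk has center (1/2, 0), radius 1/7
t3: after 2 affine steps, its disk has center (-4/7, -1/14), radius 1/84
t1: after 2 affine steps, its disk has center (-3/7, 1/14), radius 1/63


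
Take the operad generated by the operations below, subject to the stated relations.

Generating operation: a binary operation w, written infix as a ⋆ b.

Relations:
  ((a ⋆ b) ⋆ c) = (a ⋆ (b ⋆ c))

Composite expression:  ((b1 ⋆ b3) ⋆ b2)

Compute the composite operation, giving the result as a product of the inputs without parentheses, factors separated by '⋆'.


b1 ⋆ b3 ⋆ b2


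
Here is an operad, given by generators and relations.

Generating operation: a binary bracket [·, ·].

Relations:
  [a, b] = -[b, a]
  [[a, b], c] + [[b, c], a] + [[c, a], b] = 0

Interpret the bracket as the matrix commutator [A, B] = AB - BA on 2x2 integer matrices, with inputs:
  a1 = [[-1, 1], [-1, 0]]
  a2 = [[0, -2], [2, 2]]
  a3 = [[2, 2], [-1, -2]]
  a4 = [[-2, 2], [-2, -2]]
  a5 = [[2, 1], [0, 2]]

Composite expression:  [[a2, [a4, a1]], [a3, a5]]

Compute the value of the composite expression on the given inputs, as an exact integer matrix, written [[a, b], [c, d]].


[[-16, -56], [8, 16]]

[a4, a1] = [[0, 2], [2, 0]]
[a2, [a4, a1]] = [[-8, -4], [4, 8]]
[a3, a5] = [[1, 4], [0, -1]]
[[a2, [a4, a1]], [a3, a5]] = [[-16, -56], [8, 16]]


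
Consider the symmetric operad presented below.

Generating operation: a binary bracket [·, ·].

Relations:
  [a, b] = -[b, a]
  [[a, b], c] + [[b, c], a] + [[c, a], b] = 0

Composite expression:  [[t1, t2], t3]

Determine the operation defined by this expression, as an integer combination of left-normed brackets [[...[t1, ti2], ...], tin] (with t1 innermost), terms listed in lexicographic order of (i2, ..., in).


[[t1, t2], t3]


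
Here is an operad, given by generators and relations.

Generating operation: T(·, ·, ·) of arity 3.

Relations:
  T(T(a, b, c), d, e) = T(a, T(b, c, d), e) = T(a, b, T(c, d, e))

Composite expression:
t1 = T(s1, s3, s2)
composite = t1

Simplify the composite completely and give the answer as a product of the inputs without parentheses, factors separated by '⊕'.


s1 ⊕ s3 ⊕ s2


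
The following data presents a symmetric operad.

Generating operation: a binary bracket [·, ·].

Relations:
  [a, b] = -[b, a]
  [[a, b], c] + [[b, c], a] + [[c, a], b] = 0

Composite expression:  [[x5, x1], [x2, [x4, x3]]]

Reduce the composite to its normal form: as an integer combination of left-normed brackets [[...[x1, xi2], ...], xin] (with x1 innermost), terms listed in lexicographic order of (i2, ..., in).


Antisymmetry and Jacobi reduce to x1-anchored left-normed brackets.
Composite bracket: [[x5, x1], [x2, [x4, x3]]]
Under [a, b] = ab - ba we get 16 signed associative words (2^4 = 16).
Keep just the words that open with x1:
  from x1x5x2x3x4, sign +1: term +[[[[x1, x5], x2], x3], x4]
  from x1x5x2x4x3, sign -1: term -[[[[x1, x5], x2], x4], x3]
  from x1x5x3x4x2, sign -1: term -[[[[x1, x5], x3], x4], x2]
  from x1x5x4x3x2, sign +1: term +[[[[x1, x5], x4], x3], x2]

[[[[x1, x5], x2], x3], x4] - [[[[x1, x5], x2], x4], x3] - [[[[x1, x5], x3], x4], x2] + [[[[x1, x5], x4], x3], x2]


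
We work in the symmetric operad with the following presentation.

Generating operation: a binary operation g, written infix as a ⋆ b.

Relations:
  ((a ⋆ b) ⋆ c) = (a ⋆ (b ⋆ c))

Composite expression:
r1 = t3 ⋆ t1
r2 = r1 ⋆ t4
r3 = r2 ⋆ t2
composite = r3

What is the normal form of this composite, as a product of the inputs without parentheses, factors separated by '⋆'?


t3 ⋆ t1 ⋆ t4 ⋆ t2

All parenthesizations of g agree; list the t-inputs left to right.
(t3 ⋆ t1) linearizes to t3 ⋆ t1
((t3 ⋆ t1) ⋆ t4) linearizes to t3 ⋆ t1 ⋆ t4
(((t3 ⋆ t1) ⋆ t4) ⋆ t2) linearizes to t3 ⋆ t1 ⋆ t4 ⋆ t2


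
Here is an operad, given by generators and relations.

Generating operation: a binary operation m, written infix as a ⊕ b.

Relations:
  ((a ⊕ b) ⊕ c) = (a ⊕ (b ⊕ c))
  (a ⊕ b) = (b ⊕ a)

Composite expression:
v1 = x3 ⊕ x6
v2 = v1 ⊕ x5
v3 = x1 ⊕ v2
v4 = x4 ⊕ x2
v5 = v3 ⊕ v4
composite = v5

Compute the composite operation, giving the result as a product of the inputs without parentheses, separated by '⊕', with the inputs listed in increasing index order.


Key point: m commutes, so take the x-inputs in any fixed order.
(x3 ⊕ x6) reduces to x3 ⊕ x6
((x3 ⊕ x6) ⊕ x5) reduces to x3 ⊕ x6 ⊕ x5
(x1 ⊕ ((x3 ⊕ x6) ⊕ x5)) reduces to x1 ⊕ x3 ⊕ x6 ⊕ x5
(x4 ⊕ x2) reduces to x4 ⊕ x2
((x1 ⊕ ((x3 ⊕ x6) ⊕ x5)) ⊕ (x4 ⊕ x2)) reduces to x1 ⊕ x3 ⊕ x6 ⊕ x5 ⊕ x4 ⊕ x2
sorting the factors by input index: x1 ⊕ x2 ⊕ x3 ⊕ x4 ⊕ x5 ⊕ x6

x1 ⊕ x2 ⊕ x3 ⊕ x4 ⊕ x5 ⊕ x6


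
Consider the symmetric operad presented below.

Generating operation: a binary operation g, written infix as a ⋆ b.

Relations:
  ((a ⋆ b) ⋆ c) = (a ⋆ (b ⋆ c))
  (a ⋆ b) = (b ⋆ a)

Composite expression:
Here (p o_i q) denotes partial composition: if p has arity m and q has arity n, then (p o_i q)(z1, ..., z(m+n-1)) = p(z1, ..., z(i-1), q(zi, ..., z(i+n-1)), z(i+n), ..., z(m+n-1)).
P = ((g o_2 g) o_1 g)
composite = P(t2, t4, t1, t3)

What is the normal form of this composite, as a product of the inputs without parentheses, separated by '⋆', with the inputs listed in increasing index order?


t1 ⋆ t2 ⋆ t3 ⋆ t4


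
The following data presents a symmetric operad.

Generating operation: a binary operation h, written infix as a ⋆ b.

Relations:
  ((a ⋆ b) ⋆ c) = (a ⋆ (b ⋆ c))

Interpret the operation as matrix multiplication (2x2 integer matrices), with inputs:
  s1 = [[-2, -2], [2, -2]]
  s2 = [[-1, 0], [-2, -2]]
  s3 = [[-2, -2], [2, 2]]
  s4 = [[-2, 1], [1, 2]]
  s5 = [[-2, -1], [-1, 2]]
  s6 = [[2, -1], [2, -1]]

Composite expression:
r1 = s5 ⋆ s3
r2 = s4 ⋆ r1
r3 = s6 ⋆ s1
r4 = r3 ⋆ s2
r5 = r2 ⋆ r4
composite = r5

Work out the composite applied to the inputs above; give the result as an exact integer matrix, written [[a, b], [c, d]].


[[40, 16], [280, 112]]

(s5 ⋆ s3) = [[2, 2], [6, 6]]
(s4 ⋆ (s5 ⋆ s3)) = [[2, 2], [14, 14]]
(s6 ⋆ s1) = [[-6, -2], [-6, -2]]
((s6 ⋆ s1) ⋆ s2) = [[10, 4], [10, 4]]
((s4 ⋆ (s5 ⋆ s3)) ⋆ ((s6 ⋆ s1) ⋆ s2)) = [[40, 16], [280, 112]]


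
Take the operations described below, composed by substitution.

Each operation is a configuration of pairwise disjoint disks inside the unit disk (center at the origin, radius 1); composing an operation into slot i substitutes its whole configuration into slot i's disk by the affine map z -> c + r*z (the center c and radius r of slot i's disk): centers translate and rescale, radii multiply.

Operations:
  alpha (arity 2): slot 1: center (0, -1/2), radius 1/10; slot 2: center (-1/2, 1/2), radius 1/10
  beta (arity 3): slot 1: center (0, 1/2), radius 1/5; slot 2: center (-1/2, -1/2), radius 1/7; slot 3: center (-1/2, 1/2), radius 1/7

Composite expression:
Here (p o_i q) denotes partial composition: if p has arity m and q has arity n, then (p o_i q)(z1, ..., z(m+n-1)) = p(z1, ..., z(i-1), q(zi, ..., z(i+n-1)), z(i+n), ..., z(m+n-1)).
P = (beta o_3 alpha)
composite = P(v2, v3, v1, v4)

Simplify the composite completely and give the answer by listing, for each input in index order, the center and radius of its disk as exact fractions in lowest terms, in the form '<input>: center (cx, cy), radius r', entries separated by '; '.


v1: center (-1/2, 3/7), radius 1/70; v2: center (0, 1/2), radius 1/5; v3: center (-1/2, -1/2), radius 1/7; v4: center (-4/7, 4/7), radius 1/70

Only the slot chain above each v matters under beta; compose those maps.
tracing v2 down its 1-map path: center (0, 1/2), radius 1/5
tracing v3 down its 1-map path: center (-1/2, -1/2), radius 1/7
tracing v1 down its 2-map path: center (-1/2, 3/7), radius 1/70
tracing v4 down its 2-map path: center (-4/7, 4/7), radius 1/70


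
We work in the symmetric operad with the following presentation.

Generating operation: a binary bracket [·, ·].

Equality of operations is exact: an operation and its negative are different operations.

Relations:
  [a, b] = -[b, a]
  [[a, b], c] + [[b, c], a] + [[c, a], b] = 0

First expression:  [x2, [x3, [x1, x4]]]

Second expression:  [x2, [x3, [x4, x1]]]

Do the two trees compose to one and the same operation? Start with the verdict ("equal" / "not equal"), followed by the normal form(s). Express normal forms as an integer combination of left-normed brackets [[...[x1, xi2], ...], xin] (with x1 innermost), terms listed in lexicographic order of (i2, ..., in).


not equal; first: [[[x1, x4], x3], x2]; second: -[[[x1, x4], x3], x2]

The first expression, normalized: [[[x1, x4], x3], x2]
The second expression, normalized: -[[[x1, x4], x3], x2]
The normal forms differ: not equal.


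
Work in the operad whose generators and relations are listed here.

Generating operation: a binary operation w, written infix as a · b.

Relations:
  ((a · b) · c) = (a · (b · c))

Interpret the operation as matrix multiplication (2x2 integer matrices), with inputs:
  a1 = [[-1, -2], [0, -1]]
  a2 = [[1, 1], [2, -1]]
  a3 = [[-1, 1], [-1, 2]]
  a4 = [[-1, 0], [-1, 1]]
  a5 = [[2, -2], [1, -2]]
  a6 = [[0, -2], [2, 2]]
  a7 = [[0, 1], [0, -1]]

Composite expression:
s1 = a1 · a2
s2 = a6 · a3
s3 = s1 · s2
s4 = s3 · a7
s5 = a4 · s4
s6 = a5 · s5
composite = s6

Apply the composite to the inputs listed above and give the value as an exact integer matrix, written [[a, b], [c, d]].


[[0, 44], [0, 4]]

(a1 · a2) = [[-5, 1], [-2, 1]]
(a6 · a3) = [[2, -4], [-4, 6]]
((a1 · a2) · (a6 · a3)) = [[-14, 26], [-8, 14]]
(((a1 · a2) · (a6 · a3)) · a7) = [[0, -40], [0, -22]]
(a4 · (((a1 · a2) · (a6 · a3)) · a7)) = [[0, 40], [0, 18]]
(a5 · (a4 · (((a1 · a2) · (a6 · a3)) · a7))) = [[0, 44], [0, 4]]


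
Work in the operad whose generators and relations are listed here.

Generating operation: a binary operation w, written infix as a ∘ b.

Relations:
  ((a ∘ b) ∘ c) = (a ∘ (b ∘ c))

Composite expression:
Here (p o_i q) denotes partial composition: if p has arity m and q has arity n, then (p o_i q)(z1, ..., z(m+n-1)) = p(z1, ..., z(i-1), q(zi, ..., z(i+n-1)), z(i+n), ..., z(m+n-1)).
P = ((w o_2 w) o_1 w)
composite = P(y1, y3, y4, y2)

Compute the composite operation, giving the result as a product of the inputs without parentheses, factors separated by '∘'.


Key point: w is associative — brackets drop, the y-order remains.
(y1 ∘ y3) reduces to y1 ∘ y3
(y4 ∘ y2) reduces to y4 ∘ y2
((y1 ∘ y3) ∘ (y4 ∘ y2)) reduces to y1 ∘ y3 ∘ y4 ∘ y2

y1 ∘ y3 ∘ y4 ∘ y2


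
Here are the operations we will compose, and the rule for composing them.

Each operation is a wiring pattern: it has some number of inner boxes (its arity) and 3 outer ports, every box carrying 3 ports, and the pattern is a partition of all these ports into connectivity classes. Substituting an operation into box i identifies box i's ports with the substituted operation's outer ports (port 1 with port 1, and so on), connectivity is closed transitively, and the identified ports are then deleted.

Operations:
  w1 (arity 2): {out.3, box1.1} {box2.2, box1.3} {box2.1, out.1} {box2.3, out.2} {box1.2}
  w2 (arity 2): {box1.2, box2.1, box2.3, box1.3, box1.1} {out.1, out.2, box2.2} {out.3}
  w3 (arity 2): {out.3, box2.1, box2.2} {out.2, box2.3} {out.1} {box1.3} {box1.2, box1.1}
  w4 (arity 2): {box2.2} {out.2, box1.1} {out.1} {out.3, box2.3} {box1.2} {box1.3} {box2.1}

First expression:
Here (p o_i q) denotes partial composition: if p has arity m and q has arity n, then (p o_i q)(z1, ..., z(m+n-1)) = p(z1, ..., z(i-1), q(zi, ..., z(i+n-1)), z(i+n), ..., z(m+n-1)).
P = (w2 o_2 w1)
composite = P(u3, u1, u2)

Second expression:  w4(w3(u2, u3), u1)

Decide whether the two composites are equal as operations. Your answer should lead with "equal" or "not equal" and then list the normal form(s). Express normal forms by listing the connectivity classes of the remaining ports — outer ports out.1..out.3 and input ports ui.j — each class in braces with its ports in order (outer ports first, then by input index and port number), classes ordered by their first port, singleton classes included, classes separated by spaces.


not equal: they reduce to {out.1, out.2, u2.3} {out.3} {u1.1, u2.1, u3.1, u3.2, u3.3} {u1.2} {u1.3, u2.2} and {out.1} {out.2} {out.3, u1.3} {u1.1} {u1.2} {u2.1, u2.2} {u2.3} {u3.1, u3.2} {u3.3}

The first expression reduces to {out.1, out.2, u2.3} {out.3} {u1.1, u2.1, u3.1, u3.2, u3.3} {u1.2} {u1.3, u2.2}
The second expression reduces to {out.1} {out.2} {out.3, u1.3} {u1.1} {u1.2} {u2.1, u2.2} {u2.3} {u3.1, u3.2} {u3.3}
No match — not equal.
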